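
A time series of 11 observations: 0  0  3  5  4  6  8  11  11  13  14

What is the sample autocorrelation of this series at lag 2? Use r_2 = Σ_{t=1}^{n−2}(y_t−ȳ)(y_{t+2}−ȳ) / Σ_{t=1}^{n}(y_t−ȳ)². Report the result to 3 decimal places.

0.426

Mean ȳ = (0 + 0 + 3 + 5 + 4 + 6 + 8 + 11 + 11 + 13 + 14)/11 = 6.8182
Numerator Σ_{t=1}^{9}(y_t−ȳ)(y_{t+2}−ȳ) = 104.7521
Denominator Σ(y_t−ȳ)² = 245.6364
r_2 = 104.7521 / 245.6364 = 0.426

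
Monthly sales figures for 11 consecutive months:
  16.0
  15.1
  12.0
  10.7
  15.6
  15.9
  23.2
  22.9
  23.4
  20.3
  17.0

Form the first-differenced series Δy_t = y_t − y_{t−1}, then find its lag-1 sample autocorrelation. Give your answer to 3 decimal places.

0.090

First differences Δy: -0.9, -3.1, -1.3, 4.9, 0.3, 7.3, -0.3, 0.5, -3.1, -3.3
Mean of differences = 0.1000
Numerator Σ(Δy_t−Δȳ)(Δy_{t+1}−Δȳ) = 9.9200
Denominator Σ(Δy_t−Δȳ)² = 110.2400
r_1(Δy) = 9.9200 / 110.2400 = 0.090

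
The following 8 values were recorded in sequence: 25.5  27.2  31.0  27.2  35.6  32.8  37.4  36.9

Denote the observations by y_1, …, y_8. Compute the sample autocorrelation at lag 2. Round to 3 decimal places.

Mean ȳ = (25.5 + 27.2 + 31.0 + 27.2 + 35.6 + 32.8 + 37.4 + 36.9)/8 = 31.7000
Σ(y_t−ȳ)(y_{t+2}−ȳ) = (4.3400) + (20.2500) + (-2.7300) + (-4.9500) + (22.2300) + (5.7200) = 44.8600
Denominator Σ(y_t−ȳ)² = 155.3800
r_2 = 44.8600 / 155.3800 = 0.289

0.289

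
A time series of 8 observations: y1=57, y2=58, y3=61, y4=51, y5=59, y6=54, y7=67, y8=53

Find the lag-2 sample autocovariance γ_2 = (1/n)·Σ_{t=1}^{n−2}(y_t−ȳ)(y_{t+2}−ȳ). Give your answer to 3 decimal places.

6.625

Mean ȳ = (57 + 58 + 61 + 51 + 59 + 54 + 67 + 53)/8 = 57.5000
Deviations: -0.5000, 0.5000, 3.5000, -6.5000, 1.5000, -3.5000, 9.5000, -4.5000
Σ_{t=1}^{6}(y_t−ȳ)(y_{t+2}−ȳ) = 53.0000
γ_2 = 53.0000 / 8 = 6.625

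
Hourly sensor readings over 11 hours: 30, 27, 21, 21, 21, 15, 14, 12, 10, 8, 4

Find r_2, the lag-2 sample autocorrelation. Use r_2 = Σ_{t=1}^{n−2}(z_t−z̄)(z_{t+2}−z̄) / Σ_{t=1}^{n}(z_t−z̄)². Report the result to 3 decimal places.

Mean z̄ = (30 + 27 + 21 + 21 + 21 + 15 + 14 + 12 + 10 + 8 + 4)/11 = 16.6364
Numerator Σ_{t=1}^{9}(z_t−z̄)(z_{t+2}−z̄) = 252.9174
Denominator Σ(z_t−z̄)² = 652.5455
r_2 = 252.9174 / 652.5455 = 0.388

0.388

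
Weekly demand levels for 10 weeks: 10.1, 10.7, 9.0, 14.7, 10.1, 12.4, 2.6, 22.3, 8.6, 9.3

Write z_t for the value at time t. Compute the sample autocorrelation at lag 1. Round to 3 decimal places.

-0.617

Mean z̄ = (10.1 + 10.7 + 9.0 + 14.7 + 10.1 + 12.4 + 2.6 + 22.3 + 8.6 + 9.3)/10 = 10.9800
Numerator Σ_{t=1}^{9}(z_t−z̄)(z_{t+1}−z̄) = -140.7924
Denominator Σ(z_t−z̄)² = 228.2560
r_1 = -140.7924 / 228.2560 = -0.617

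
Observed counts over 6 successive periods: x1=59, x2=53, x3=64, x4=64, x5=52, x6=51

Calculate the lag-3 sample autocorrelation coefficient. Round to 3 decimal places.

Mean x̄ = (59 + 53 + 64 + 64 + 52 + 51)/6 = 57.1667
Deviations from mean: 1.8333, -4.1667, 6.8333, 6.8333, -5.1667, -6.1667
Σ(x_t−x̄)(x_{t+3}−x̄) = (12.5278) + (21.5278) + (-42.1389) = -8.0833
Denominator Σ(x_t−x̄)² = 178.8333
r_3 = -8.0833 / 178.8333 = -0.045

-0.045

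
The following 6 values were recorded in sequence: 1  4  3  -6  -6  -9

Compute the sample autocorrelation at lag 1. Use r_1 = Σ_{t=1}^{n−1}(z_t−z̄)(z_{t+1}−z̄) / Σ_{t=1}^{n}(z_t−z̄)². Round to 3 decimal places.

Mean z̄ = (1 + 4 + 3 − 6 − 6 − 9)/6 = -2.1667
Deviations from mean: 3.1667, 6.1667, 5.1667, -3.8333, -3.8333, -6.8333
Numerator Σ_{t=1}^{5}(z_t−z̄)(z_{t+1}−z̄) = 72.4722
Denominator Σ(z_t−z̄)² = 150.8333
r_1 = 72.4722 / 150.8333 = 0.480

0.480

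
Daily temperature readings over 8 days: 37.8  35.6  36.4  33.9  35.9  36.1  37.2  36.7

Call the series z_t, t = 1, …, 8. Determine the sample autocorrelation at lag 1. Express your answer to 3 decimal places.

Mean z̄ = (37.8 + 35.6 + 36.4 + 33.9 + 35.9 + 36.1 + 37.2 + 36.7)/8 = 36.2000
Σ(z_t−z̄)(z_{t+1}−z̄) = (-0.9600) + (-0.1200) + (-0.4600) + (0.6900) + (0.0300) + (-0.1000) + (0.5000) = -0.4200
Denominator Σ(z_t−z̄)² = 9.6000
r_1 = -0.4200 / 9.6000 = -0.044

-0.044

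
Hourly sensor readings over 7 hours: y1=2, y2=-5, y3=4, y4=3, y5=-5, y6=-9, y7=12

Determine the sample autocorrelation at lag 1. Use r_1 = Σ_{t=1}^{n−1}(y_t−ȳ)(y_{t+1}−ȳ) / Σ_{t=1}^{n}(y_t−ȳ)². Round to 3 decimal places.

Mean ȳ = (2 − 5 + 4 + 3 − 5 − 9 + 12)/7 = 0.2857
Σ(y_t−ȳ)(y_{t+1}−ȳ) = (-9.0612) + (-19.6327) + (10.0816) + (-14.3469) + (49.0816) + (-108.7755) = -92.6531
Denominator Σ(y_t−ȳ)² = 303.4286
r_1 = -92.6531 / 303.4286 = -0.305

-0.305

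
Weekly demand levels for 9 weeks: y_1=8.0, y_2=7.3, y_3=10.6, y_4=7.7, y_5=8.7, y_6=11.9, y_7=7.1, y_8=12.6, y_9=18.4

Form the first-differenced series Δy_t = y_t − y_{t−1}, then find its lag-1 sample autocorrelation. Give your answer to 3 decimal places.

First differences Δy: -0.7, 3.3, -2.9, 1.0, 3.2, -4.8, 5.5, 5.8
Mean of differences = 1.3000
Numerator Σ(Δy_t−Δȳ)(Δy_{t+1}−Δȳ) = -30.0200
Denominator Σ(Δy_t−Δȳ)² = 104.4400
r_1(Δy) = -30.0200 / 104.4400 = -0.287

-0.287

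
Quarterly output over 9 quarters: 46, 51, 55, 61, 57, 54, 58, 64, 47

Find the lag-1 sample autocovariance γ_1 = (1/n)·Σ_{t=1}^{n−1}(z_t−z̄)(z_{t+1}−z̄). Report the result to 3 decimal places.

0.143

Mean z̄ = (46 + 51 + 55 + 61 + 57 + 54 + 58 + 64 + 47)/9 = 54.7778
Σ_{t=1}^{8}(z_t−z̄)(z_{t+1}−z̄) = 1.2840
γ_1 = 1.2840 / 9 = 0.143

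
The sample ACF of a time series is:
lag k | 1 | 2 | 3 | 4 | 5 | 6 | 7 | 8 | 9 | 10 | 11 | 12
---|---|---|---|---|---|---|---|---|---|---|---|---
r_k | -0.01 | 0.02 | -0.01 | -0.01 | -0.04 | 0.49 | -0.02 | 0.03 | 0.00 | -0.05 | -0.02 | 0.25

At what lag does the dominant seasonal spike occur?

The largest autocorrelation is r_6 = 0.49, with a weaker echo at lag 12 (0.25); the remaining lags stay at or below 0.03.
The dominant spike at lag 6 indicates a seasonal period of 6.

6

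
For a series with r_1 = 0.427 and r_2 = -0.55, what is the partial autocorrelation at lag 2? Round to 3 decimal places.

φ_{22} = (r_2 − r_1²) / (1 − r_1²)
r_1² = (0.427)² = 0.182329
Numerator = -0.55 − 0.1823 = -0.7323; denominator = 1 − 0.1823 = 0.8177
φ_{22} = -0.7323 / 0.8177 = -0.896

-0.896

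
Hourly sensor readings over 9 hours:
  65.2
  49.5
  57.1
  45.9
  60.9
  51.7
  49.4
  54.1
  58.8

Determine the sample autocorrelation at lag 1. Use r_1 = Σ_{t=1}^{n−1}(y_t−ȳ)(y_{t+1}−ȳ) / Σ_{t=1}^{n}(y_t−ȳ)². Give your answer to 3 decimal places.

Mean ȳ = (65.2 + 49.5 + 57.1 + 45.9 + 60.9 + 51.7 + 49.4 + 54.1 + 58.8)/9 = 54.7333
Numerator Σ_{t=1}^{8}(y_t−ȳ)(y_{t+1}−ȳ) = -144.2644
Denominator Σ(y_t−ȳ)² = 313.1800
r_1 = -144.2644 / 313.1800 = -0.461

-0.461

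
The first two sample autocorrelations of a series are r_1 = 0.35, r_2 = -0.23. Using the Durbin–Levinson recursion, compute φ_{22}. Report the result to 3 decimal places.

-0.402

φ_{22} = (r_2 − r_1²) / (1 − r_1²)
r_1² = (0.35)² = 0.1225
Numerator = -0.23 − 0.1225 = -0.3525; denominator = 1 − 0.1225 = 0.8775
φ_{22} = -0.3525 / 0.8775 = -0.402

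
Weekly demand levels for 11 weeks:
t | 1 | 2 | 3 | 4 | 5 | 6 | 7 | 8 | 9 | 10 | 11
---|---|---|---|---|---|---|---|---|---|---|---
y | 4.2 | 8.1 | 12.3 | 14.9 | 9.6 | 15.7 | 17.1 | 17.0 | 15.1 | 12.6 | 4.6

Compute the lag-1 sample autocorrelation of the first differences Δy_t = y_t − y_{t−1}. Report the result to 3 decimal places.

First differences Δy: 3.9, 4.2, 2.6, -5.3, 6.1, 1.4, -0.1, -1.9, -2.5, -8.0
Mean of differences = 0.0400
Numerator Σ(Δy_t−Δȳ)(Δy_{t+1}−Δȳ) = 14.3484
Denominator Σ(Δy_t−Δȳ)² = 180.7240
r_1(Δy) = 14.3484 / 180.7240 = 0.079

0.079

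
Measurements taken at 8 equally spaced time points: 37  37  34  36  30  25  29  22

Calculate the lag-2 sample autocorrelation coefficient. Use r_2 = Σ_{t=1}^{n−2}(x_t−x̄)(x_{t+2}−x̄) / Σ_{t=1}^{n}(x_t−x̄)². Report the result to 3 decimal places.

Mean x̄ = (37 + 37 + 34 + 36 + 30 + 25 + 29 + 22)/8 = 31.2500
Deviations from mean: 5.7500, 5.7500, 2.7500, 4.7500, -1.2500, -6.2500, -2.2500, -9.2500
Numerator Σ_{t=1}^{6}(x_t−x̄)(x_{t+2}−x̄) = 70.6250
Denominator Σ(x_t−x̄)² = 227.5000
r_2 = 70.6250 / 227.5000 = 0.310

0.310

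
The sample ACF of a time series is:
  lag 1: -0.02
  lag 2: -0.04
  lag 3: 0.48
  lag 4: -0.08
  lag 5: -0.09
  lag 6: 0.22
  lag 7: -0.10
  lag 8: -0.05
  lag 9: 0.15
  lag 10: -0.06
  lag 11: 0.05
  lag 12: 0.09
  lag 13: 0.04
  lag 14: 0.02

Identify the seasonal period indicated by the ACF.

The largest autocorrelation is r_3 = 0.48, with weaker echoes at lags 6 (0.22) and 9 (0.15); the remaining lags stay at or below 0.09.
The dominant spike at lag 3 indicates a seasonal period of 3.

3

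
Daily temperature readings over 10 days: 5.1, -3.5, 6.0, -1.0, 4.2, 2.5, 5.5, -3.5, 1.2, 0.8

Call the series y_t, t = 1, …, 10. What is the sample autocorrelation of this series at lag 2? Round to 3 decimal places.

Mean ȳ = (5.1 − 3.5 + 6.0 − 1.0 + 4.2 + 2.5 + 5.5 − 3.5 + 1.2 + 0.8)/10 = 1.7300
Numerator Σ_{t=1}^{8}(y_t−ȳ)(y_{t+2}−ȳ) = 45.2632
Denominator Σ(y_t−ȳ)² = 113.8010
r_2 = 45.2632 / 113.8010 = 0.398

0.398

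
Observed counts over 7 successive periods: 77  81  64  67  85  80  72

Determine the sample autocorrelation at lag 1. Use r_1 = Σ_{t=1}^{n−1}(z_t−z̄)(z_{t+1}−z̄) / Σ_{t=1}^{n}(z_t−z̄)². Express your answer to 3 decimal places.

-0.032

Mean z̄ = (77 + 81 + 64 + 67 + 85 + 80 + 72)/7 = 75.1429
Numerator Σ_{t=1}^{6}(z_t−z̄)(z_{t+1}−z̄) = -11.3061
Denominator Σ(z_t−z̄)² = 358.8571
r_1 = -11.3061 / 358.8571 = -0.032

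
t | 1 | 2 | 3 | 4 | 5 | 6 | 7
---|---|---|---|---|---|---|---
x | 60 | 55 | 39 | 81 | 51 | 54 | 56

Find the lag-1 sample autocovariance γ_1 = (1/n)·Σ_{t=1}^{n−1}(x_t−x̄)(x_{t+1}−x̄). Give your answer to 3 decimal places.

Mean x̄ = (60 + 55 + 39 + 81 + 51 + 54 + 56)/7 = 56.5714
Σ_{t=1}^{6}(x_t−x̄)(x_{t+1}−x̄) = -527.3265
γ_1 = -527.3265 / 7 = -75.332

-75.332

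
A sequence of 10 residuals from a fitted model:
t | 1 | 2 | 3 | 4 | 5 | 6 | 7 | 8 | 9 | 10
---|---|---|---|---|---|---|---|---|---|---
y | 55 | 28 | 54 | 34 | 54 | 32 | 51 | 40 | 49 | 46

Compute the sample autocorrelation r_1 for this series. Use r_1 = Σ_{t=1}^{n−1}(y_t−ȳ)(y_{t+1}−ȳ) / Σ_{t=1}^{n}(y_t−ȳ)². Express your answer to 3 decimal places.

Mean ȳ = (55 + 28 + 54 + 34 + 54 + 32 + 51 + 40 + 49 + 46)/10 = 44.3000
Numerator Σ_{t=1}^{9}(y_t−ȳ)(y_{t+1}−ȳ) = -775.0900
Denominator Σ(y_t−ȳ)² = 914.1000
r_1 = -775.0900 / 914.1000 = -0.848

-0.848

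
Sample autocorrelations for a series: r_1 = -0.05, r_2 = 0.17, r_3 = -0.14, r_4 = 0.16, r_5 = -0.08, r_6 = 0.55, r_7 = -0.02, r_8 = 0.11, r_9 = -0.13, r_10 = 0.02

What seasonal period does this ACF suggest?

6

The largest autocorrelation is r_6 = 0.55; the remaining lags stay at or below 0.17.
The dominant spike at lag 6 indicates a seasonal period of 6.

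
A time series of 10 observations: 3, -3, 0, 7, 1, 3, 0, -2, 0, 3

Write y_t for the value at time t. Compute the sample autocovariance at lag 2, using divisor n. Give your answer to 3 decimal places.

-2.568

Mean ȳ = (3 − 3 + 0 + 7 + 1 + 3 + 0 − 2 + 0 + 3)/10 = 1.2000
Σ_{t=1}^{8}(y_t−ȳ)(y_{t+2}−ȳ) = -25.6800
γ_2 = -25.6800 / 10 = -2.568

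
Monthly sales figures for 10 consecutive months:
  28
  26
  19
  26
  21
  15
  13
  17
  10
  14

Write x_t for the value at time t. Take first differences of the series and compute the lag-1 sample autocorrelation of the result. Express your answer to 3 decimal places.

-0.527

First differences Δx: -2, -7, 7, -5, -6, -2, 4, -7, 4
Mean of differences = -1.5556
Numerator Σ(Δx_t−Δx̄)(Δx_{t+1}−Δx̄) = -119.3086
Denominator Σ(Δx_t−Δx̄)² = 226.2222
r_1(Δx) = -119.3086 / 226.2222 = -0.527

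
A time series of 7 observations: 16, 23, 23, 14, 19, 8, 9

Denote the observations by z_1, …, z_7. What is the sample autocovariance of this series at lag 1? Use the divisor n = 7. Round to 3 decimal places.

Mean z̄ = (16 + 23 + 23 + 14 + 19 + 8 + 9)/7 = 16.0000
Deviations: 0.0000, 7.0000, 7.0000, -2.0000, 3.0000, -8.0000, -7.0000
Σ_{t=1}^{6}(z_t−z̄)(z_{t+1}−z̄) = 61.0000
γ_1 = 61.0000 / 7 = 8.714

8.714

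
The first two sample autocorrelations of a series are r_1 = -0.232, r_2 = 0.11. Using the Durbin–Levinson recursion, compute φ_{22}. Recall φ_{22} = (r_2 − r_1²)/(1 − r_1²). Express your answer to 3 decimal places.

φ_{22} = (r_2 − r_1²) / (1 − r_1²)
r_1² = (-0.232)² = 0.053824
Numerator = 0.11 − 0.0538 = 0.0562; denominator = 1 − 0.0538 = 0.9462
φ_{22} = 0.0562 / 0.9462 = 0.059

0.059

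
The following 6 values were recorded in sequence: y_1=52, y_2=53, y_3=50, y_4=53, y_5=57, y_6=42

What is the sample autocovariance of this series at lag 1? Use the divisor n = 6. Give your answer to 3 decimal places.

Mean ȳ = (52 + 53 + 50 + 53 + 57 + 42)/6 = 51.1667
Σ_{t=1}^{5}(y_t−ȳ)(y_{t+1}−ȳ) = -45.5278
γ_1 = -45.5278 / 6 = -7.588

-7.588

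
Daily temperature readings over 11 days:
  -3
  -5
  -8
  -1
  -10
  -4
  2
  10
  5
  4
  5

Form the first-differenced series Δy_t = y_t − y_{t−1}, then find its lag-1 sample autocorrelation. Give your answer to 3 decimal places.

-0.307

First differences Δy: -2, -3, 7, -9, 6, 6, 8, -5, -1, 1
Mean of differences = 0.8000
Numerator Σ(Δy_t−Δȳ)(Δy_{t+1}−Δȳ) = -91.8400
Denominator Σ(Δy_t−Δȳ)² = 299.6000
r_1(Δy) = -91.8400 / 299.6000 = -0.307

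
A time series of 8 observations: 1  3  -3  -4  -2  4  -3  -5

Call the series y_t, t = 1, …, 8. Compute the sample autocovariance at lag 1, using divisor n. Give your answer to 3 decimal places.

0.264

Mean ȳ = (1 + 3 − 3 − 4 − 2 + 4 − 3 − 5)/8 = -1.1250
Deviations: 2.1250, 4.1250, -1.8750, -2.8750, -0.8750, 5.1250, -1.8750, -3.8750
Σ_{t=1}^{7}(y_t−ȳ)(y_{t+1}−ȳ) = 2.1094
γ_1 = 2.1094 / 8 = 0.264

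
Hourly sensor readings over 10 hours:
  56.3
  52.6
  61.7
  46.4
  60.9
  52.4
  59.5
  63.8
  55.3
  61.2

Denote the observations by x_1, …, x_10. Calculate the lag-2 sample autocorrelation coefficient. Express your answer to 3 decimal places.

0.429

Mean x̄ = (56.3 + 52.6 + 61.7 + 46.4 + 60.9 + 52.4 + 59.5 + 63.8 + 55.3 + 61.2)/10 = 57.0100
Numerator Σ_{t=1}^{8}(x_t−x̄)(x_{t+2}−x̄) = 113.1928
Denominator Σ(x_t−x̄)² = 263.6890
r_2 = 113.1928 / 263.6890 = 0.429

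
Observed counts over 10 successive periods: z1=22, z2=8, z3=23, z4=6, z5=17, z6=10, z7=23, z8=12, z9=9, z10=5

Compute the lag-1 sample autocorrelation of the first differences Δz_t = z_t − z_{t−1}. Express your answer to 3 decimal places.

-0.791

First differences Δz: -14, 15, -17, 11, -7, 13, -11, -3, -4
Mean of differences = -1.8889
Numerator Σ(Δz_t−Δz̄)(Δz_{t+1}−Δz̄) = -919.6790
Denominator Σ(Δz_t−Δz̄)² = 1162.8889
r_1(Δz) = -919.6790 / 1162.8889 = -0.791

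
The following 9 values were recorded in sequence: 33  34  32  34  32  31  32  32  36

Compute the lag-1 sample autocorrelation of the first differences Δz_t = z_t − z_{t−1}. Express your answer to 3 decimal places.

-0.281

First differences Δz: 1, -2, 2, -2, -1, 1, 0, 4
Mean of differences = 0.3750
Numerator Σ(Δz_t−Δz̄)(Δz_{t+1}−Δz̄) = -8.3906
Denominator Σ(Δz_t−Δz̄)² = 29.8750
r_1(Δz) = -8.3906 / 29.8750 = -0.281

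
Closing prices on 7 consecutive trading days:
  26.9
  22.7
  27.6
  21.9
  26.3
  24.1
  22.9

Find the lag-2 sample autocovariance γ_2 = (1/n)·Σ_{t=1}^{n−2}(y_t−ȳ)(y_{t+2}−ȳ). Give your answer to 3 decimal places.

Mean ȳ = (26.9 + 22.7 + 27.6 + 21.9 + 26.3 + 24.1 + 22.9)/7 = 24.6286
Σ_{t=1}^{5}(y_t−ȳ)(y_{t+2}−ȳ) = 15.5312
γ_2 = 15.5312 / 7 = 2.219

2.219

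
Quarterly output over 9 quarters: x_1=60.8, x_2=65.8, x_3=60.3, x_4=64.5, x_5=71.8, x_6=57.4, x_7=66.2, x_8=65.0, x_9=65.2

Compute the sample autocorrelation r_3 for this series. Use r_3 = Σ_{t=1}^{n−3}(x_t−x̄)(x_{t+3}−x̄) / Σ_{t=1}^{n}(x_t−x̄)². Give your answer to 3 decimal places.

Mean x̄ = (60.8 + 65.8 + 60.3 + 64.5 + 71.8 + 57.4 + 66.2 + 65.0 + 65.2)/9 = 64.1111
Numerator Σ_{t=1}^{6}(x_t−x̄)(x_{t+3}−x̄) = 37.6141
Denominator Σ(x_t−x̄)² = 138.9889
r_3 = 37.6141 / 138.9889 = 0.271

0.271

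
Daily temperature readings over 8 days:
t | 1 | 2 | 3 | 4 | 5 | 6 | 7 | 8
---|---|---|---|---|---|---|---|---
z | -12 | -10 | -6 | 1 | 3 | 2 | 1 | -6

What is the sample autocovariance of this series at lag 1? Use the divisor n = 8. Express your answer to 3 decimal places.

17.154

Mean z̄ = (-12 − 10 − 6 + 1 + 3 + 2 + 1 − 6)/8 = -3.3750
Σ_{t=1}^{7}(z_t−z̄)(z_{t+1}−z̄) = 137.2344
γ_1 = 137.2344 / 8 = 17.154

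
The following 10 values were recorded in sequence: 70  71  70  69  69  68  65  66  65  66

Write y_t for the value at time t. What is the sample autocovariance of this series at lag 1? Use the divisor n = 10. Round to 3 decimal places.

3.289

Mean ȳ = (70 + 71 + 70 + 69 + 69 + 68 + 65 + 66 + 65 + 66)/10 = 67.9000
Σ_{t=1}^{9}(y_t−ȳ)(y_{t+1}−ȳ) = 32.8900
γ_1 = 32.8900 / 10 = 3.289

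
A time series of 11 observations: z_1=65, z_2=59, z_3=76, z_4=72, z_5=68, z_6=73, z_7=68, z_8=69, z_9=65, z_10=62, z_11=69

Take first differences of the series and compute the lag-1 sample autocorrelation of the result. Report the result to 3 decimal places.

First differences Δz: -6, 17, -4, -4, 5, -5, 1, -4, -3, 7
Mean of differences = 0.4000
Numerator Σ(Δz_t−Δz̄)(Δz_{t+1}−Δz̄) = -218.3600
Denominator Σ(Δz_t−Δz̄)² = 480.4000
r_1(Δz) = -218.3600 / 480.4000 = -0.455

-0.455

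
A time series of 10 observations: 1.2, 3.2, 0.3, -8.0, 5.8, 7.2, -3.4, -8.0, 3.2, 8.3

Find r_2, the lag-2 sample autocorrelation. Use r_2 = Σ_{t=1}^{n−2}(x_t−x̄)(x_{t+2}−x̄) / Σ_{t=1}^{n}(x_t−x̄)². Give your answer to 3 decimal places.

Mean x̄ = (1.2 + 3.2 + 0.3 − 8.0 + 5.8 + 7.2 − 3.4 − 8.0 + 3.2 + 8.3)/10 = 0.9800
Numerator Σ_{t=1}^{8}(x_t−x̄)(x_{t+2}−x̄) = -231.6428
Denominator Σ(x_t−x̄)² = 306.3360
r_2 = -231.6428 / 306.3360 = -0.756

-0.756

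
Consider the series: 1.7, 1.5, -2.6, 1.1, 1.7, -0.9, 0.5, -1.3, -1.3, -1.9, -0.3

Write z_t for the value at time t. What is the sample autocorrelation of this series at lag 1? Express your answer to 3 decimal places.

-0.033

Mean z̄ = (1.7 + 1.5 − 2.6 + 1.1 + 1.7 − 0.9 + 0.5 − 1.3 − 1.3 − 1.9 − 0.3)/11 = -0.1636
Numerator Σ_{t=1}^{10}(z_t−z̄)(z_{t+1}−z̄) = -0.7904
Denominator Σ(z_t−z̄)² = 23.8455
r_1 = -0.7904 / 23.8455 = -0.033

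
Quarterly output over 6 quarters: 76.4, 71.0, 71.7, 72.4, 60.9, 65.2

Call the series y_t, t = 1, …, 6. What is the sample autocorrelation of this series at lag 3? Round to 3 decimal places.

Mean ȳ = (76.4 + 71.0 + 71.7 + 72.4 + 60.9 + 65.2)/6 = 69.6000
Deviations from mean: 6.8000, 1.4000, 2.1000, 2.8000, -8.7000, -4.4000
Σ(y_t−ȳ)(y_{t+3}−ȳ) = (19.0400) + (-12.1800) + (-9.2400) = -2.3800
Denominator Σ(y_t−ȳ)² = 155.5000
r_3 = -2.3800 / 155.5000 = -0.015

-0.015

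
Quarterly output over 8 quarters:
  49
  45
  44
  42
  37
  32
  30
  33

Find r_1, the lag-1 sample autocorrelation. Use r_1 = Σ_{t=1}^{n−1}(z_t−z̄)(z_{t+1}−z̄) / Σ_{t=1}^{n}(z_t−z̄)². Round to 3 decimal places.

Mean z̄ = (49 + 45 + 44 + 42 + 37 + 32 + 30 + 33)/8 = 39.0000
Deviations from mean: 10.0000, 6.0000, 5.0000, 3.0000, -2.0000, -7.0000, -9.0000, -6.0000
Σ(z_t−z̄)(z_{t+1}−z̄) = (60.0000) + (30.0000) + (15.0000) + (-6.0000) + (14.0000) + (63.0000) + (54.0000) = 230.0000
Denominator Σ(z_t−z̄)² = 340.0000
r_1 = 230.0000 / 340.0000 = 0.676

0.676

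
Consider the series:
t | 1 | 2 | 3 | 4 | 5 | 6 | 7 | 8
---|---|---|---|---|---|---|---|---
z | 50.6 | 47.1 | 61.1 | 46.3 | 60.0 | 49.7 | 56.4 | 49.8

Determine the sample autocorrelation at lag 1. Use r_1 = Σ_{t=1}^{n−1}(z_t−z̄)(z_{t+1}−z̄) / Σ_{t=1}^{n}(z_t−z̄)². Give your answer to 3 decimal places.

Mean z̄ = (50.6 + 47.1 + 61.1 + 46.3 + 60.0 + 49.7 + 56.4 + 49.8)/8 = 52.6250
Deviations from mean: -2.0250, -5.5250, 8.4750, -6.3250, 7.3750, -2.9250, 3.7750, -2.8250
Σ(z_t−z̄)(z_{t+1}−z̄) = (11.1881) + (-46.8244) + (-53.6044) + (-46.6469) + (-21.5719) + (-11.0419) + (-10.6644) = -179.1656
Denominator Σ(z_t−z̄)² = 231.6350
r_1 = -179.1656 / 231.6350 = -0.773

-0.773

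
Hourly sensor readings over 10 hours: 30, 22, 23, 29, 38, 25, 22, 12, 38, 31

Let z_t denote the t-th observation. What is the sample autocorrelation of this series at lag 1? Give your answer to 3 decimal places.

-0.069

Mean z̄ = (30 + 22 + 23 + 29 + 38 + 25 + 22 + 12 + 38 + 31)/10 = 27.0000
Numerator Σ_{t=1}^{9}(z_t−z̄)(z_{t+1}−z̄) = -39.0000
Denominator Σ(z_t−z̄)² = 566.0000
r_1 = -39.0000 / 566.0000 = -0.069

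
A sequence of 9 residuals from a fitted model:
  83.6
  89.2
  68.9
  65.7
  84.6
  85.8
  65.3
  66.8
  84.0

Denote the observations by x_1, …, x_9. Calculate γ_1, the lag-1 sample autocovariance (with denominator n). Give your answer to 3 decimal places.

Mean x̄ = (83.6 + 89.2 + 68.9 + 65.7 + 84.6 + 85.8 + 65.3 + 66.8 + 84.0)/9 = 77.1000
Σ_{t=1}^{8}(x_t−x̄)(x_{t+1}−x̄) = 0.4700
γ_1 = 0.4700 / 9 = 0.052

0.052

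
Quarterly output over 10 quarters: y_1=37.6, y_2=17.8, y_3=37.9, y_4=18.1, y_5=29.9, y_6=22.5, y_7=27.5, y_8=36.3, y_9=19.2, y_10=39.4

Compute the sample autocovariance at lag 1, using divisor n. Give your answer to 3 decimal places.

Mean ȳ = (37.6 + 17.8 + 37.9 + 18.1 + 29.9 + 22.5 + 27.5 + 36.3 + 19.2 + 39.4)/10 = 28.6200
Σ_{t=1}^{9}(y_t−ȳ)(y_{t+1}−ȳ) = -492.1384
γ_1 = -492.1384 / 10 = -49.214

-49.214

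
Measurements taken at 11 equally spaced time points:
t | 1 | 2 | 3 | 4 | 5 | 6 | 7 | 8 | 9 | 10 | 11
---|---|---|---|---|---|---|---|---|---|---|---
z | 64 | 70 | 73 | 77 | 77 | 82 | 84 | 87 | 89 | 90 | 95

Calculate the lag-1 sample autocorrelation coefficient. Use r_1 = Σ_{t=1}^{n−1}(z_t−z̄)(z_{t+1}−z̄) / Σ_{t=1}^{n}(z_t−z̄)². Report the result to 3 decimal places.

Mean z̄ = (64 + 70 + 73 + 77 + 77 + 82 + 84 + 87 + 89 + 90 + 95)/11 = 80.7273
Numerator Σ_{t=1}^{10}(z_t−z̄)(z_{t+1}−z̄) = 585.9256
Denominator Σ(z_t−z̄)² = 892.1818
r_1 = 585.9256 / 892.1818 = 0.657

0.657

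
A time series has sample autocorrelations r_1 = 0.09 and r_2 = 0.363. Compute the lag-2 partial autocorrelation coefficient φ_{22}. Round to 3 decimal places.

φ_{22} = (r_2 − r_1²) / (1 − r_1²)
r_1² = (0.09)² = 0.0081
Numerator = 0.363 − 0.0081 = 0.3549; denominator = 1 − 0.0081 = 0.9919
φ_{22} = 0.3549 / 0.9919 = 0.358

0.358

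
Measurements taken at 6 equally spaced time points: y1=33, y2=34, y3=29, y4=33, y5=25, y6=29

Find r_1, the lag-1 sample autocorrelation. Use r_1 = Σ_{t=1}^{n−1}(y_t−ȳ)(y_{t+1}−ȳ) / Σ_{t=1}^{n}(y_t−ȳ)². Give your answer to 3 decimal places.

-0.097

Mean ȳ = (33 + 34 + 29 + 33 + 25 + 29)/6 = 30.5000
Deviations from mean: 2.5000, 3.5000, -1.5000, 2.5000, -5.5000, -1.5000
Numerator Σ_{t=1}^{5}(y_t−ȳ)(y_{t+1}−ȳ) = -5.7500
Denominator Σ(y_t−ȳ)² = 59.5000
r_1 = -5.7500 / 59.5000 = -0.097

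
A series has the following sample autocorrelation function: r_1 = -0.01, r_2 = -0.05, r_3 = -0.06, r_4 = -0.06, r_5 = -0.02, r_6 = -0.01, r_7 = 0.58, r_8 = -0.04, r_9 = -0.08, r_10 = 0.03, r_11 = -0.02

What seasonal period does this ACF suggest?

The largest autocorrelation is r_7 = 0.58; the remaining lags stay at or below 0.03.
The dominant spike at lag 7 indicates a seasonal period of 7.

7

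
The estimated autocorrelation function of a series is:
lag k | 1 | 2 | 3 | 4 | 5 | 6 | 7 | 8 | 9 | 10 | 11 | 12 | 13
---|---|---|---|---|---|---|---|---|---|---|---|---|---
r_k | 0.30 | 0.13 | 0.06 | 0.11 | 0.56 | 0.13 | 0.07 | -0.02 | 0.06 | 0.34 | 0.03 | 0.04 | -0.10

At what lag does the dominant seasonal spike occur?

5

The largest autocorrelation is r_5 = 0.56, with a weaker echo at lag 10 (0.34); the remaining lags stay at or below 0.30. The elevated value at lag 1 (0.30), dropping to 0.13 at lag 2, reflects decaying short-term dependence rather than seasonality.
The dominant spike at lag 5 indicates a seasonal period of 5.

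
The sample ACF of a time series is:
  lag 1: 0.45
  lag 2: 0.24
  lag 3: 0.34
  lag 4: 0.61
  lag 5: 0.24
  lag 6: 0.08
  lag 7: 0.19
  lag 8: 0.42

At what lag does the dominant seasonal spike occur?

The largest autocorrelation is r_4 = 0.61; the remaining lags stay at or below 0.45. The elevated value at lag 1 (0.45), dropping to 0.24 at lag 2, reflects decaying short-term dependence rather than seasonality.
The dominant spike at lag 4 indicates a seasonal period of 4.

4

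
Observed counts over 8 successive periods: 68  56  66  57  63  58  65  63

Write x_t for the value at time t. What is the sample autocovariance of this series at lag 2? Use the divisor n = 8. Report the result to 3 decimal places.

9.625

Mean x̄ = (68 + 56 + 66 + 57 + 63 + 58 + 65 + 63)/8 = 62.0000
Deviations: 6.0000, -6.0000, 4.0000, -5.0000, 1.0000, -4.0000, 3.0000, 1.0000
Σ_{t=1}^{6}(x_t−x̄)(x_{t+2}−x̄) = 77.0000
γ_2 = 77.0000 / 8 = 9.625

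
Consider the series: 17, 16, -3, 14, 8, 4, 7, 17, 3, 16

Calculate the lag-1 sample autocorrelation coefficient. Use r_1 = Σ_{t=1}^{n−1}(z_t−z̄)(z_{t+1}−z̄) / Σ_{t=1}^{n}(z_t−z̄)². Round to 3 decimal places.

Mean z̄ = (17 + 16 − 3 + 14 + 8 + 4 + 7 + 17 + 3 + 16)/10 = 9.9000
Numerator Σ_{t=1}^{9}(z_t−z̄)(z_{t+1}−z̄) = -179.4100
Denominator Σ(z_t−z̄)² = 452.9000
r_1 = -179.4100 / 452.9000 = -0.396

-0.396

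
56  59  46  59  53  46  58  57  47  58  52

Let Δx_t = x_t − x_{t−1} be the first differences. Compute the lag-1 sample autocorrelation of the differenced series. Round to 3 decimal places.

First differences Δx: 3, -13, 13, -6, -7, 12, -1, -10, 11, -6
Mean of differences = -0.4000
Numerator Σ(Δx_t−Δx̄)(Δx_{t+1}−Δx̄) = -506.5600
Denominator Σ(Δx_t−Δx̄)² = 832.4000
r_1(Δx) = -506.5600 / 832.4000 = -0.609

-0.609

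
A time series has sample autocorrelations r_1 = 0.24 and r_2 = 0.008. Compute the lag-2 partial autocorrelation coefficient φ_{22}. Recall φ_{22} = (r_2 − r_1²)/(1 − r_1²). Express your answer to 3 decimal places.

φ_{22} = (r_2 − r_1²) / (1 − r_1²)
r_1² = (0.24)² = 0.0576
Numerator = 0.008 − 0.0576 = -0.0496; denominator = 1 − 0.0576 = 0.9424
φ_{22} = -0.0496 / 0.9424 = -0.053

-0.053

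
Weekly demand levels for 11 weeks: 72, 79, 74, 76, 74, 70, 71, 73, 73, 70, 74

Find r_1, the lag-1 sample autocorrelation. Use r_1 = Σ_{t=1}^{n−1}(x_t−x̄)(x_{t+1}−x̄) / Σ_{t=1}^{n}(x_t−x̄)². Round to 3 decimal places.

0.073

Mean x̄ = (72 + 79 + 74 + 76 + 74 + 70 + 71 + 73 + 73 + 70 + 74)/11 = 73.2727
Numerator Σ_{t=1}^{10}(x_t−x̄)(x_{t+1}−x̄) = 5.1074
Denominator Σ(x_t−x̄)² = 70.1818
r_1 = 5.1074 / 70.1818 = 0.073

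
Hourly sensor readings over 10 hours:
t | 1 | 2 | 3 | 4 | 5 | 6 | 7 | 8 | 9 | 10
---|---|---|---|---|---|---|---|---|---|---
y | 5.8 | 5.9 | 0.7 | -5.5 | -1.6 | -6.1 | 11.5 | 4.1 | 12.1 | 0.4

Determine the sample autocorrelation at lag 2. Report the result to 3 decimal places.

0.217

Mean ȳ = (5.8 + 5.9 + 0.7 − 5.5 − 1.6 − 6.1 + 11.5 + 4.1 + 12.1 + 0.4)/10 = 2.7300
Numerator Σ_{t=1}^{8}(y_t−ȳ)(y_{t+2}−ȳ) = 78.0512
Denominator Σ(y_t−ȳ)² = 360.0610
r_2 = 78.0512 / 360.0610 = 0.217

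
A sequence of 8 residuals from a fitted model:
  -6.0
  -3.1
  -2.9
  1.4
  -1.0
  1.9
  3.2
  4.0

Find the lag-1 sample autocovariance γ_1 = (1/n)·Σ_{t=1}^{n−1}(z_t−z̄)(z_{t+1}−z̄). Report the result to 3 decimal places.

Mean z̄ = (-6.0 − 3.1 − 2.9 + 1.4 − 1.0 + 1.9 + 3.2 + 4.0)/8 = -0.3125
Deviations: -5.6875, -2.7875, -2.5875, 1.7125, -0.6875, 2.2125, 3.5125, 4.3125
Σ_{t=1}^{7}(z_t−z̄)(z_{t+1}−z̄) = 38.8561
γ_1 = 38.8561 / 8 = 4.857

4.857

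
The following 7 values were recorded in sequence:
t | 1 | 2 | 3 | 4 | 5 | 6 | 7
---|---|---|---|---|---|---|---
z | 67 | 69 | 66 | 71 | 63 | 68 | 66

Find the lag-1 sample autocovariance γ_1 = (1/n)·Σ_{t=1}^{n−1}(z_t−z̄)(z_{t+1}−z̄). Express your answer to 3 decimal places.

-3.901

Mean z̄ = (67 + 69 + 66 + 71 + 63 + 68 + 66)/7 = 67.1429
Σ_{t=1}^{6}(z_t−z̄)(z_{t+1}−z̄) = -27.3061
γ_1 = -27.3061 / 7 = -3.901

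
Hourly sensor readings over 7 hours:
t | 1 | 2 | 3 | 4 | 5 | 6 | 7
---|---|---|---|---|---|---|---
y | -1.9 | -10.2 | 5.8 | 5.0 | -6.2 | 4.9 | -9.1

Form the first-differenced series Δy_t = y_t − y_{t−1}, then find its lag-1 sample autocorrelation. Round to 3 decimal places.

First differences Δy: -8.3, 16.0, -0.8, -11.2, 11.1, -14.0
Mean of differences = -1.2000
Numerator Σ(Δy_t−Δȳ)(Δy_{t+1}−Δȳ) = -399.6800
Denominator Σ(Δy_t−Δȳ)² = 761.5400
r_1(Δy) = -399.6800 / 761.5400 = -0.525

-0.525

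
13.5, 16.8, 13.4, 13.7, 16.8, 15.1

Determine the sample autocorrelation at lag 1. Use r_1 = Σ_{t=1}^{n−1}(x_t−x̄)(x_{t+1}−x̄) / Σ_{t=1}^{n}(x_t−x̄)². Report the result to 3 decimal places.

Mean x̄ = (13.5 + 16.8 + 13.4 + 13.7 + 16.8 + 15.1)/6 = 14.8833
Deviations from mean: -1.3833, 1.9167, -1.4833, -1.1833, 1.9167, 0.2167
Numerator Σ_{t=1}^{5}(x_t−x̄)(x_{t+1}−x̄) = -5.5919
Denominator Σ(x_t−x̄)² = 12.9083
r_1 = -5.5919 / 12.9083 = -0.433

-0.433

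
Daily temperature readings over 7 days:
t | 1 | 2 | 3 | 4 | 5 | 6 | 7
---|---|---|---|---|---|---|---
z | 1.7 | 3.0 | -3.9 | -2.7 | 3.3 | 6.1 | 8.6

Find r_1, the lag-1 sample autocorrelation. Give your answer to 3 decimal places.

0.410

Mean z̄ = (1.7 + 3.0 − 3.9 − 2.7 + 3.3 + 6.1 + 8.6)/7 = 2.3000
Deviations from mean: -0.6000, 0.7000, -6.2000, -5.0000, 1.0000, 3.8000, 6.3000
Σ(z_t−z̄)(z_{t+1}−z̄) = (-0.4200) + (-4.3400) + (31.0000) + (-5.0000) + (3.8000) + (23.9400) = 48.9800
Denominator Σ(z_t−z̄)² = 119.4200
r_1 = 48.9800 / 119.4200 = 0.410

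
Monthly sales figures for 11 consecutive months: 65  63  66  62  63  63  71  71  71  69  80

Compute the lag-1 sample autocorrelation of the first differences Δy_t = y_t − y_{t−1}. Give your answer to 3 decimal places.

-0.281

First differences Δy: -2, 3, -4, 1, 0, 8, 0, 0, -2, 11
Mean of differences = 1.5000
Numerator Σ(Δy_t−Δȳ)(Δy_{t+1}−Δȳ) = -55.2500
Denominator Σ(Δy_t−Δȳ)² = 196.5000
r_1(Δy) = -55.2500 / 196.5000 = -0.281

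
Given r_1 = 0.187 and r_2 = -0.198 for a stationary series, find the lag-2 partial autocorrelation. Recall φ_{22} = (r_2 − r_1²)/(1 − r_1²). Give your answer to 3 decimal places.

-0.241

φ_{22} = (r_2 − r_1²) / (1 − r_1²)
r_1² = (0.187)² = 0.034969
Numerator = -0.198 − 0.0350 = -0.2330; denominator = 1 − 0.0350 = 0.9650
φ_{22} = -0.2330 / 0.9650 = -0.241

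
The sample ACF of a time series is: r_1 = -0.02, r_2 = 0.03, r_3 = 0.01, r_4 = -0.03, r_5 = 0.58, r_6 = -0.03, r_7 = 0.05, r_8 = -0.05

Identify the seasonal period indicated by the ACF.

The largest autocorrelation is r_5 = 0.58; the remaining lags stay at or below 0.05.
The dominant spike at lag 5 indicates a seasonal period of 5.

5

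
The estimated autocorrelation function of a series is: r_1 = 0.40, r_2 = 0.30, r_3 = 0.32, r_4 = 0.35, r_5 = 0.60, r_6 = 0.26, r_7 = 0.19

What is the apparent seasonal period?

5

The largest autocorrelation is r_5 = 0.60; the remaining lags stay at or below 0.40. The elevated value at lag 1 (0.40), dropping to 0.30 at lag 2, reflects decaying short-term dependence rather than seasonality.
The dominant spike at lag 5 indicates a seasonal period of 5.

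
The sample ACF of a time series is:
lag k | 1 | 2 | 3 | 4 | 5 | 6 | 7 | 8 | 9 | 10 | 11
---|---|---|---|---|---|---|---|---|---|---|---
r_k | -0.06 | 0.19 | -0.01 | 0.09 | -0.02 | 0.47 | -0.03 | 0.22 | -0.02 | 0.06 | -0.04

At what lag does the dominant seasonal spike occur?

6

The largest autocorrelation is r_6 = 0.47; the remaining lags stay at or below 0.22.
The dominant spike at lag 6 indicates a seasonal period of 6.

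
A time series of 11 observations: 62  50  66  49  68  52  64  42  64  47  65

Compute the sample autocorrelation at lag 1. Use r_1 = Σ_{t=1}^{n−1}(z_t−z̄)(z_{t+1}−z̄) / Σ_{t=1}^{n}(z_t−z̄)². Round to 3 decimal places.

-0.829

Mean z̄ = (62 + 50 + 66 + 49 + 68 + 52 + 64 + 42 + 64 + 47 + 65)/11 = 57.1818
Numerator Σ_{t=1}^{10}(z_t−z̄)(z_{t+1}−z̄) = -706.0331
Denominator Σ(z_t−z̄)² = 851.6364
r_1 = -706.0331 / 851.6364 = -0.829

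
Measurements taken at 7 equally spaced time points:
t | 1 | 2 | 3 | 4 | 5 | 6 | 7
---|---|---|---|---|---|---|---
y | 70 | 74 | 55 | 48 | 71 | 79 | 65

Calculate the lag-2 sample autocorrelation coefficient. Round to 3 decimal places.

Mean ȳ = (70 + 74 + 55 + 48 + 71 + 79 + 65)/7 = 66.0000
Deviations from mean: 4.0000, 8.0000, -11.0000, -18.0000, 5.0000, 13.0000, -1.0000
Numerator Σ_{t=1}^{5}(y_t−ȳ)(y_{t+2}−ȳ) = -482.0000
Denominator Σ(y_t−ȳ)² = 720.0000
r_2 = -482.0000 / 720.0000 = -0.669

-0.669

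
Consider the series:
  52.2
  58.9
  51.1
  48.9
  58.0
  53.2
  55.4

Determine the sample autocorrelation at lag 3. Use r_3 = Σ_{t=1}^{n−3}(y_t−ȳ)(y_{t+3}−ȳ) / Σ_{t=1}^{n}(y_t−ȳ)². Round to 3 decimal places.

0.296

Mean ȳ = (52.2 + 58.9 + 51.1 + 48.9 + 58.0 + 53.2 + 55.4)/7 = 53.9571
Deviations from mean: -1.7571, 4.9429, -2.8571, -5.0571, 4.0429, -0.7571, 1.4429
Numerator Σ_{t=1}^{4}(y_t−ȳ)(y_{t+3}−ȳ) = 23.7359
Denominator Σ(y_t−ȳ)² = 80.2571
r_3 = 23.7359 / 80.2571 = 0.296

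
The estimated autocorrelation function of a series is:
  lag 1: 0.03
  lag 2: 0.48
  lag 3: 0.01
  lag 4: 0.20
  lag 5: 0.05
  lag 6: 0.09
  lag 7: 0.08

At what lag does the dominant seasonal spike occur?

2

The largest autocorrelation is r_2 = 0.48, with a weaker echo at lag 4 (0.20); the remaining lags stay at or below 0.09.
The dominant spike at lag 2 indicates a seasonal period of 2.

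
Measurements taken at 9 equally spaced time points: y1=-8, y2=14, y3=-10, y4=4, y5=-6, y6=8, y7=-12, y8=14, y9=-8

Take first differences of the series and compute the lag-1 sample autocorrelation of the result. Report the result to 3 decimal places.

-0.808

First differences Δy: 22, -24, 14, -10, 14, -20, 26, -22
Mean of differences = 0.0000
Numerator Σ(Δy_t−Δȳ)(Δy_{t+1}−Δȳ) = -2516.0000
Denominator Σ(Δy_t−Δȳ)² = 3112.0000
r_1(Δy) = -2516.0000 / 3112.0000 = -0.808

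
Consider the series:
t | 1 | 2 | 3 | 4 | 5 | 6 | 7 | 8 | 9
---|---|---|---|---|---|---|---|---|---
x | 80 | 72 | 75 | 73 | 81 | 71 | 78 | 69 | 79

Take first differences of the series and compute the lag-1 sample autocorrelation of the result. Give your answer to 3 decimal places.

First differences Δx: -8, 3, -2, 8, -10, 7, -9, 10
Mean of differences = -0.1250
Numerator Σ(Δx_t−Δx̄)(Δx_{t+1}−Δx̄) = -349.3906
Denominator Σ(Δx_t−Δx̄)² = 470.8750
r_1(Δx) = -349.3906 / 470.8750 = -0.742

-0.742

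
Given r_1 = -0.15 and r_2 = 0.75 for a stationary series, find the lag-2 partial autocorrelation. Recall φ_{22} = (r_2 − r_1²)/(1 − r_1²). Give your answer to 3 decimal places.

0.744

φ_{22} = (r_2 − r_1²) / (1 − r_1²)
r_1² = (-0.15)² = 0.0225
Numerator = 0.75 − 0.0225 = 0.7275; denominator = 1 − 0.0225 = 0.9775
φ_{22} = 0.7275 / 0.9775 = 0.744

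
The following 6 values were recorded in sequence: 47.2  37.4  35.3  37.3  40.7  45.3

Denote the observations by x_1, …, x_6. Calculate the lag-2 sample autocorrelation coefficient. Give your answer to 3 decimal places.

-0.357

Mean x̄ = (47.2 + 37.4 + 35.3 + 37.3 + 40.7 + 45.3)/6 = 40.5333
Numerator Σ_{t=1}^{4}(x_t−x̄)(x_{t+2}−x̄) = -41.0422
Denominator Σ(x_t−x̄)² = 114.8533
r_2 = -41.0422 / 114.8533 = -0.357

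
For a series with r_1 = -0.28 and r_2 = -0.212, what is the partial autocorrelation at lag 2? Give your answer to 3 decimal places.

-0.315

φ_{22} = (r_2 − r_1²) / (1 − r_1²)
r_1² = (-0.28)² = 0.0784
Numerator = -0.212 − 0.0784 = -0.2904; denominator = 1 − 0.0784 = 0.9216
φ_{22} = -0.2904 / 0.9216 = -0.315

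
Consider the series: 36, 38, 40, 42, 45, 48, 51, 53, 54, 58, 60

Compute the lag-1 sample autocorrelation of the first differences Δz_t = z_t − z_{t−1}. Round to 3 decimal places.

-0.275

First differences Δz: 2, 2, 2, 3, 3, 3, 2, 1, 4, 2
Mean of differences = 2.4000
Numerator Σ(Δz_t−Δz̄)(Δz_{t+1}−Δz̄) = -1.7600
Denominator Σ(Δz_t−Δz̄)² = 6.4000
r_1(Δz) = -1.7600 / 6.4000 = -0.275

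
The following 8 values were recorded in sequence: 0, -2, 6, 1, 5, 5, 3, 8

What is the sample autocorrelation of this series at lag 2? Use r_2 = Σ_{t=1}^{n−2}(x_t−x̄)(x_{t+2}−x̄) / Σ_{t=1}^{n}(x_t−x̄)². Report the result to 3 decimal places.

0.146

Mean x̄ = (0 − 2 + 6 + 1 + 5 + 5 + 3 + 8)/8 = 3.2500
Deviations from mean: -3.2500, -5.2500, 2.7500, -2.2500, 1.7500, 1.7500, -0.2500, 4.7500
Numerator Σ_{t=1}^{6}(x_t−x̄)(x_{t+2}−x̄) = 11.6250
Denominator Σ(x_t−x̄)² = 79.5000
r_2 = 11.6250 / 79.5000 = 0.146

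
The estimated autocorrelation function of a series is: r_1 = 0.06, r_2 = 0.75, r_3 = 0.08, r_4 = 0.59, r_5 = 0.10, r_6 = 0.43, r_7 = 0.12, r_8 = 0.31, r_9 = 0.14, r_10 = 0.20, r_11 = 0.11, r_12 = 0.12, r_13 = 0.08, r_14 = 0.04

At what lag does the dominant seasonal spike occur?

The largest autocorrelation is r_2 = 0.75, with weaker echoes at lags 4 (0.59), 6 (0.43), 8 (0.31) and 10 (0.20); the remaining lags stay at or below 0.14.
The dominant spike at lag 2 indicates a seasonal period of 2.

2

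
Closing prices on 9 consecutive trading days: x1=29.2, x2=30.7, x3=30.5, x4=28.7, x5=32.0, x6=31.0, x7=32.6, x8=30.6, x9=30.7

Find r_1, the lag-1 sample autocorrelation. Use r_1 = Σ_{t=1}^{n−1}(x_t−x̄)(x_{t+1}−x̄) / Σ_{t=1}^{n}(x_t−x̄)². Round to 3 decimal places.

-0.119

Mean x̄ = (29.2 + 30.7 + 30.5 + 28.7 + 32.0 + 31.0 + 32.6 + 30.6 + 30.7)/9 = 30.6667
Numerator Σ_{t=1}^{8}(x_t−x̄)(x_{t+1}−x̄) = -1.3911
Denominator Σ(x_t−x̄)² = 11.6800
r_1 = -1.3911 / 11.6800 = -0.119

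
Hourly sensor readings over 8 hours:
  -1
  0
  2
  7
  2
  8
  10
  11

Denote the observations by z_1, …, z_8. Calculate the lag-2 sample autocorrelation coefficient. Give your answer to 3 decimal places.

0.169

Mean z̄ = (-1 + 0 + 2 + 7 + 2 + 8 + 10 + 11)/8 = 4.8750
Deviations from mean: -5.8750, -4.8750, -2.8750, 2.1250, -2.8750, 3.1250, 5.1250, 6.1250
Numerator Σ_{t=1}^{6}(z_t−z̄)(z_{t+2}−z̄) = 25.8438
Denominator Σ(z_t−z̄)² = 152.8750
r_2 = 25.8438 / 152.8750 = 0.169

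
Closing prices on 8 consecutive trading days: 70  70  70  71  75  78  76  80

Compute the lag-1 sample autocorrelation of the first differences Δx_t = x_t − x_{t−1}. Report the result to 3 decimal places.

First differences Δx: 0, 0, 1, 4, 3, -2, 4
Mean of differences = 1.4286
Numerator Σ(Δx_t−Δx̄)(Δx_{t+1}−Δx̄) = -8.6122
Denominator Σ(Δx_t−Δx̄)² = 31.7143
r_1(Δx) = -8.6122 / 31.7143 = -0.272

-0.272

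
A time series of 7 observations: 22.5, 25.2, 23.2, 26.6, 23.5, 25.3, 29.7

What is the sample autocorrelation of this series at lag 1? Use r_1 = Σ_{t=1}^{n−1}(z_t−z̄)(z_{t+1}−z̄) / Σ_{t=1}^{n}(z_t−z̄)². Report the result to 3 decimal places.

Mean z̄ = (22.5 + 25.2 + 23.2 + 26.6 + 23.5 + 25.3 + 29.7)/7 = 25.1429
Σ(z_t−z̄)(z_{t+1}−z̄) = (-0.1510) + (-0.1110) + (-2.8310) + (-2.3939) + (-0.2582) + (0.7161) = -5.0290
Denominator Σ(z_t−z̄)² = 36.3771
r_1 = -5.0290 / 36.3771 = -0.138

-0.138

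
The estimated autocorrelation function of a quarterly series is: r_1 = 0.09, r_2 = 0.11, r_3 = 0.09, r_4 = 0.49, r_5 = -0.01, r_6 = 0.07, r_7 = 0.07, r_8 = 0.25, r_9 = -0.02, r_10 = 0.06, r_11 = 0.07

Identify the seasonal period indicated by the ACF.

4

The largest autocorrelation is r_4 = 0.49, with a weaker echo at lag 8 (0.25); the remaining lags stay at or below 0.11.
The dominant spike at lag 4 indicates a seasonal period of 4.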